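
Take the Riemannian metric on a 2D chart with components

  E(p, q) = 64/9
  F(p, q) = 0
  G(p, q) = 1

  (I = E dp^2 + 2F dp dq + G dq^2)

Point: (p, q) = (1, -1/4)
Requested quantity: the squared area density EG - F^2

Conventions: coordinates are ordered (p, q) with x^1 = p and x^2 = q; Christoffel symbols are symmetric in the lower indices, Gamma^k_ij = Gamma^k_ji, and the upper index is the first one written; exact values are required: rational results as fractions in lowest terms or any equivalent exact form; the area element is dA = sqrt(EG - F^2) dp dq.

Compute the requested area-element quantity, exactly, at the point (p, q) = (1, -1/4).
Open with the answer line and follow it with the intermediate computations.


Answer: EG - F^2 = 64/9

E = 64/9, F = 0, G = 1; EG - F^2 = 64/9


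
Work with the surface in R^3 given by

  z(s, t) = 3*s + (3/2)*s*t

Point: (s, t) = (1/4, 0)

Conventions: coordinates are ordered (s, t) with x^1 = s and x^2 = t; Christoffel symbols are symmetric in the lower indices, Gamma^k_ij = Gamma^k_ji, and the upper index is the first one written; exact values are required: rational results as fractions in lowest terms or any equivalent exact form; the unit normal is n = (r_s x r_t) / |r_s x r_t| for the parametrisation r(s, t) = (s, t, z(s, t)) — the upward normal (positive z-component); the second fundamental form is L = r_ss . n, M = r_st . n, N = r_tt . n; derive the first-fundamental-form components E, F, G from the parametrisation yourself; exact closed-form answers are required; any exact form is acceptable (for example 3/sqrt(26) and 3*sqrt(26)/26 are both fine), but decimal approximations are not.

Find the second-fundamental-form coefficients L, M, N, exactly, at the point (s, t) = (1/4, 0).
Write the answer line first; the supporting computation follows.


Answer: L = 0, M = 12*sqrt(649)/649, N = 0

z_s = 3, z_t = 3/8, z_ss = 0, z_st = 3/2, z_tt = 0
E = 10, F = 9/8, G = 73/64; answer radicand W^2 = 649/64
unnormalised second-form numerators: l = 0, m = 3/2, n = 0; L = l/sqrt(649/64), and similarly M = m/sqrt(W^2), N = n/sqrt(W^2)


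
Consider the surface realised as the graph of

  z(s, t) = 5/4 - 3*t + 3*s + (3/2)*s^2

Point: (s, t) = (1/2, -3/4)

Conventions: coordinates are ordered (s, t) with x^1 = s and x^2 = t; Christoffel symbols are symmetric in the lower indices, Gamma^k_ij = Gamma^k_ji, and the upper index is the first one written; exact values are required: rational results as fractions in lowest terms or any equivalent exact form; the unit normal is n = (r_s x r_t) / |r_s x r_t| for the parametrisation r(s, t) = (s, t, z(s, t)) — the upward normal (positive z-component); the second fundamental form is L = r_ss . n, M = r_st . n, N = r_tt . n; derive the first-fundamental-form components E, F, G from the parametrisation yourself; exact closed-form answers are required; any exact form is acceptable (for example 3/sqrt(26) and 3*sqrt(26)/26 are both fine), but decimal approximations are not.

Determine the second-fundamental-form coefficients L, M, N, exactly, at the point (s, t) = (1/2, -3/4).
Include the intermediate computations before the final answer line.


z_s = 9/2, z_t = -3, z_ss = 3, z_st = 0, z_tt = 0
E = 85/4, F = -27/2, G = 10; answer radicand W^2 = 121/4
unnormalised second-form numerators: l = 3, m = 0, n = 0; L = l/sqrt(121/4), and similarly M = m/sqrt(W^2), N = n/sqrt(W^2)

Answer: L = 6/11, M = 0, N = 0


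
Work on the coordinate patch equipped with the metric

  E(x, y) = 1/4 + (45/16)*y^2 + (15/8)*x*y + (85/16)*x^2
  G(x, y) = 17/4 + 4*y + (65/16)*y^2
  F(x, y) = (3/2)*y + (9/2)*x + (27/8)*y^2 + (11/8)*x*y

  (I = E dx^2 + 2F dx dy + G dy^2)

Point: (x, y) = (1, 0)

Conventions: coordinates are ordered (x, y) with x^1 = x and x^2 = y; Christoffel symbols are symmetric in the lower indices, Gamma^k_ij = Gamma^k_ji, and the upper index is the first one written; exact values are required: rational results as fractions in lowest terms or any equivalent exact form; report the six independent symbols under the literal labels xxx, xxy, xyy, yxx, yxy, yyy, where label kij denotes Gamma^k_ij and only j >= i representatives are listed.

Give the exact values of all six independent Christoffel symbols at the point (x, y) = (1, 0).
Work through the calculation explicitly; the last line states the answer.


E = 89/16, F = 9/2, G = 17/4 at the point
E_x = 85/8, E_y = 15/8, F_x = 9/2, F_y = 23/8, G_x = 0, G_y = 4
EG - F^2 = 217/64;  g^inv = (64/217) * [[17/4, -9/2], [-9/2, 89/16]]
first-kind symbols [ij,l] = (1/2)(d_i g_jl + d_j g_il - d_l g_ij): [xx,x] = E_x/2 = 85/16, [xx,y] = F_x - E_y/2 = 57/16, [xy,x] = E_y/2 = 15/16, [xy,y] = G_x/2 = 0, [yy,x] = F_y - G_x/2 = 23/8, [yy,y] = G_y/2 = 2
Gamma^x_ij = (G*[ij,x] - F*[ij,y])/(EG - F^2), Gamma^y_ij = (E*[ij,y] - F*[ij,x])/(EG - F^2)

Answer: Gamma_xxx = 419/217, Gamma_xxy = 255/217, Gamma_xyy = 206/217, Gamma_yxx = -1047/868, Gamma_yxy = -270/217, Gamma_yyy = -116/217


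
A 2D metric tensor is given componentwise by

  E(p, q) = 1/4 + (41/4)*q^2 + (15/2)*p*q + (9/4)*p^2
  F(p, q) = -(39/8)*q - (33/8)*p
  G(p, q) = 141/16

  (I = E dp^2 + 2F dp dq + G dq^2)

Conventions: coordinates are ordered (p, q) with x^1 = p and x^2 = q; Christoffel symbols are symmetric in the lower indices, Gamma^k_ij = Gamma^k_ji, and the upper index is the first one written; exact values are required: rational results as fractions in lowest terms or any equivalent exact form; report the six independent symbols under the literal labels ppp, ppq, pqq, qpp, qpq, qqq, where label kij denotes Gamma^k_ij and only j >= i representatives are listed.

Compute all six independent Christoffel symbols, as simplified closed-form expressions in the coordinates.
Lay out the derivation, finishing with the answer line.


E = 1/4 + (41/4)*q^2 + (15/2)*p*q + (9/4)*p^2; F = -(39/8)*q - (33/8)*p; G = 141/16
Gamma^k_ij = (1/2) g^{kl} (d_i g_jl + d_j g_il - d_l g_ij), with g^inv = (1/(EG-F^2)) [[G, -F], [-F, E]]
first partials: E_p = (15/2)*q + (9/2)*p, E_q = (41/2)*q + (15/2)*p, F_p = -33/8, F_q = -39/8, G_p = 0, G_q = 0
D = EG - F^2 = 141/64 + (1065/16)*q^2 + (207/8)*p*q + (45/16)*p^2
expanded: Gamma^p_pp = (G E_p - 2F F_p + F E_q)/(2D), Gamma^p_pq = (G E_q - F G_p)/(2D), Gamma^p_qq = (2G F_q - G G_p - F G_q)/(2D), Gamma^q_pp = (2E F_p - E E_q - F E_p)/(2D), Gamma^q_pq = (E G_p - F E_q)/(2D), Gamma^q_qq = (E G_q - 2F F_q + F G_p)/(2D); substitute and cancel common factors

Answer: Gamma_ppp = (-330*p^2 - 1292*p*q + 60*p - 1066*q^2 + 276*q)/(60*p^2 + 552*p*q + 1420*q^2 + 47), Gamma_ppq = (705*p + 1927*q)/(60*p^2 + 552*p*q + 1420*q^2 + 47), Gamma_pqq = -1833/(120*p^2 + 1104*p*q + 2840*q^2 + 94), Gamma_qpp = (-540*p^3 - 3276*p^2*q - 7380*p*q^2 - 288*p*q - 60*p - 6724*q^3 - 1536*q^2 - 164*q - 66)/(180*p^2 + 1656*p*q + 4260*q^2 + 141), Gamma_qpq = (330*p^2 + 1292*p*q + 1066*q^2)/(60*p^2 + 552*p*q + 1420*q^2 + 47), Gamma_qqq = (-429*p - 507*q)/(60*p^2 + 552*p*q + 1420*q^2 + 47)


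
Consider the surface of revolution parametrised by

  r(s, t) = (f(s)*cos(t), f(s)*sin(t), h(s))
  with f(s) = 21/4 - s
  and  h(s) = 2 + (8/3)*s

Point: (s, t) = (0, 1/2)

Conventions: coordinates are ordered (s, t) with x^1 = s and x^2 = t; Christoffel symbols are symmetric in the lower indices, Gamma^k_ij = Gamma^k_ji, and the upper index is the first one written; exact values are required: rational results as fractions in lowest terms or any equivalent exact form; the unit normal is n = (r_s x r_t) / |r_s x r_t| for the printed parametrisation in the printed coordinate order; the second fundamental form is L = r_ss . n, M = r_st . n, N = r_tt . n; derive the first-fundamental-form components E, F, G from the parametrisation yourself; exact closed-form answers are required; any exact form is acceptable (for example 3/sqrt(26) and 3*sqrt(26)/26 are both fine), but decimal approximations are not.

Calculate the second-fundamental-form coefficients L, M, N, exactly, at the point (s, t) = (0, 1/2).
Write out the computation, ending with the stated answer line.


f = 21/4, f' = -1, f'' = 0, h' = 8/3, h'' = 0
E = 73/9, F = 0, G = 441/16; answer radicand W^2 = 73/9
unnormalised second-form numerators: l = 0, m = 0, n = 14; L = l/sqrt(73/9), and similarly M = m/sqrt(W^2), N = n/sqrt(W^2)

Answer: L = 0, M = 0, N = 42*sqrt(73)/73


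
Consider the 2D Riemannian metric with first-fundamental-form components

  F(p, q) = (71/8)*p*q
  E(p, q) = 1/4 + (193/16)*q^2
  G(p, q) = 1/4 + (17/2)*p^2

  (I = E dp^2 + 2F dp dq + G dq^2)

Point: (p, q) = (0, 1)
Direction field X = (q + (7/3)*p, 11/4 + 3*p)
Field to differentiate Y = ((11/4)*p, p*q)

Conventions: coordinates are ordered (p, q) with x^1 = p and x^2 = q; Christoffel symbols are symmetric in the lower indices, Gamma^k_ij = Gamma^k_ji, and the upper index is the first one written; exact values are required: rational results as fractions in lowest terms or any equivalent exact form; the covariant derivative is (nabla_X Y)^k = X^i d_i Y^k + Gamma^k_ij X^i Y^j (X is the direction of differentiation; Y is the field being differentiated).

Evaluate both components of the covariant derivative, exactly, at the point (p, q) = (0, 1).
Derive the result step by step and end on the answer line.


E = 197/16, F = 0, G = 1/4 at the point
E_p = 0, E_q = 193/8, F_p = 71/8, F_q = 0, G_p = 0, G_q = 0
EG - F^2 = 197/64;  g^inv = (64/197) * [[1/4, 0], [0, 197/16]]
first-kind symbols [ij,l] = (1/2)(d_i g_jl + d_j g_il - d_l g_ij): [pp,p] = E_p/2 = 0, [pp,q] = F_p - E_q/2 = -51/16, [pq,p] = E_q/2 = 193/16, [pq,q] = G_p/2 = 0, [qq,p] = F_q - G_p/2 = 0, [qq,q] = G_q/2 = 0
Gamma^p_ij = (G*[ij,p] - F*[ij,q])/(EG - F^2), Gamma^q_ij = (E*[ij,q] - F*[ij,p])/(EG - F^2)
Gamma_ppp = 0, Gamma_ppq = 193/197, Gamma_pqq = 0, Gamma_qpp = -51/4, Gamma_qpq = 0, Gamma_qqq = 0
X = (1, 11/4), Y = (0, 0) at the point

Answer: (nabla_X Y)^p = 11/4, (nabla_X Y)^q = 1


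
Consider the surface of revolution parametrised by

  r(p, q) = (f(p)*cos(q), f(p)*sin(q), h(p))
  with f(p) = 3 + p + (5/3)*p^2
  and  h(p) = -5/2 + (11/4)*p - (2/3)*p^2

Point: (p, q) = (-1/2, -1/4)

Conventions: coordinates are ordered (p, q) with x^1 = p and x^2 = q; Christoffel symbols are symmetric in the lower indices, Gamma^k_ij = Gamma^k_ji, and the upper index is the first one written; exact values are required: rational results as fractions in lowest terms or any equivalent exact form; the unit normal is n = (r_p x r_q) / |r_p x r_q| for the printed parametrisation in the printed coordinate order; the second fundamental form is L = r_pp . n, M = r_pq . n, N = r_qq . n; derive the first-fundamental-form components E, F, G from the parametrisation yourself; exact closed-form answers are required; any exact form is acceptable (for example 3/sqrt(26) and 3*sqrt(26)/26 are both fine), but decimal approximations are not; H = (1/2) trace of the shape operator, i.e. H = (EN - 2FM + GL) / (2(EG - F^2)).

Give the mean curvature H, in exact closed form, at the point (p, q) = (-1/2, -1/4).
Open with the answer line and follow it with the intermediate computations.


Answer: H = 894*sqrt(1745)/852607

f = 35/12, f' = -2/3, f'' = 10/3, h' = 41/12, h'' = -4/3
E = 1745/144, F = 0, G = 1225/144; answer radicand W^2 = 1745/144
unnormalised second-form numerators: l = -21/2, m = 0, n = 1435/144; L = l/sqrt(1745/144), and similarly M = m/sqrt(W^2), N = n/sqrt(W^2)
H = (E*n - 2*F*m + G*l) / (2*(EG - F^2)*sqrt(W^2)); E*n - 2*F*m + G*l = 651875/20736, EG - F^2 = 2137625/20736, so H = (745/4886)/sqrt(1745/144)


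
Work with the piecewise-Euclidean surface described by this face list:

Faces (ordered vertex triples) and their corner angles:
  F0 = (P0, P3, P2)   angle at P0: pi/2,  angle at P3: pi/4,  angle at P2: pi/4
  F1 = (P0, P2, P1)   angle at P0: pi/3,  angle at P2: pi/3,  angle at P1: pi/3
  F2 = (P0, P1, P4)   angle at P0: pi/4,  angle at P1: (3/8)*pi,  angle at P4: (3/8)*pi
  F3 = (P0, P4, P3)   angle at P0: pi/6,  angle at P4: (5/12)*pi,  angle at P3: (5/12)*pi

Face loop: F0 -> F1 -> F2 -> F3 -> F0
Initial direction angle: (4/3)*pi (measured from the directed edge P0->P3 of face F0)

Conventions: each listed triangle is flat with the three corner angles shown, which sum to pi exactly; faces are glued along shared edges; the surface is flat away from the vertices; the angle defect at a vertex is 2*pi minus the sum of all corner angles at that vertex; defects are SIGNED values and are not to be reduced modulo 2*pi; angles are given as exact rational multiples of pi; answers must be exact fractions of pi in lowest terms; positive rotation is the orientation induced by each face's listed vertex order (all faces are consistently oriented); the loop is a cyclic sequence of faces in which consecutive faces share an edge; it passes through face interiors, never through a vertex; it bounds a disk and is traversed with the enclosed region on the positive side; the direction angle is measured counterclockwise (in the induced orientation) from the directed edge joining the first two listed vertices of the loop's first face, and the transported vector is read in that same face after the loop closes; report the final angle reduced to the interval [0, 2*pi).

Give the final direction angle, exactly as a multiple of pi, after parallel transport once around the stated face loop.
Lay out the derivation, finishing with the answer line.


enclosed vertex P0: corner angles sum to (5/4)*pi, defect = 2*pi - (5/4)*pi = (3/4)*pi
summing the enclosed defects onto the initial angle, mod 2*pi in the induced orientation:
final angle = (4/3)*pi + (3/4)*pi = pi/12 (mod 2*pi)

Answer: final direction angle = pi/12


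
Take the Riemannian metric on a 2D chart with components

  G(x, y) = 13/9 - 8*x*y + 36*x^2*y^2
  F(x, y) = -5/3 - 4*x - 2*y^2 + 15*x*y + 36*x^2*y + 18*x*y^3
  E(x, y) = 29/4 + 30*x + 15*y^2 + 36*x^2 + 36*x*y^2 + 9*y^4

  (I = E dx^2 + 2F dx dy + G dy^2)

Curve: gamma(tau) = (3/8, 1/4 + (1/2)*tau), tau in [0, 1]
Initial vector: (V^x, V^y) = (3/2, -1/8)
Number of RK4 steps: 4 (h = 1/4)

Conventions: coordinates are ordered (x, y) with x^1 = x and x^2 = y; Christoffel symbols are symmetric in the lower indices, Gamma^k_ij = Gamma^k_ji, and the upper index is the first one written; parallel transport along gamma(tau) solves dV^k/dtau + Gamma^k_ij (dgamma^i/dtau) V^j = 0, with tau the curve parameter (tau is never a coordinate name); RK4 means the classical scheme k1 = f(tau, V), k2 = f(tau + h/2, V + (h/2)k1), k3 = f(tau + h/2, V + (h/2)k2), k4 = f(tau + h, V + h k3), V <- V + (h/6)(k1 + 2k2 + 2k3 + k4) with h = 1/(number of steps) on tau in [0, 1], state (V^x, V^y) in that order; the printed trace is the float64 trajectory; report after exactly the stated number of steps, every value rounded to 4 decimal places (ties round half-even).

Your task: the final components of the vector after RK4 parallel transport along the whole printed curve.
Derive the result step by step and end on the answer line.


gamma'(tau) = (0, 1/2); f(tau, V)^k = -Gamma^k_ij(gamma(tau)) gamma'^i(tau) V^j; h = 1/4; intermediate values shown to 6 dp
curve data and Christoffel symbols at the stage parameters:
  tau = 0.000000: gamma = (0.375000, 0.250000), gamma' = (0.000000, 0.500000); Gamma_xxx = 1.166809, Gamma_xxy = 0.291702, Gamma_xyy = 0.437553, Gamma_yxx = -0.024616, Gamma_yxy = -0.006154, Gamma_yyy = -0.009231
  tau = 0.125000: gamma = (0.375000, 0.312500), gamma' = (0.000000, 0.500000); Gamma_xxx = 1.144704, Gamma_xxy = 0.357720, Gamma_xyy = 0.429264, Gamma_yxx = 0.008276, Gamma_yxy = 0.002586, Gamma_yyy = 0.003103
  tau = 0.250000: gamma = (0.375000, 0.375000), gamma' = (0.000000, 0.500000); Gamma_xxx = 1.117050, Gamma_xxy = 0.418894, Gamma_xyy = 0.418894, Gamma_yxx = 0.038247, Gamma_yxy = 0.014343, Gamma_yyy = 0.014343
  tau = 0.375000: gamma = (0.375000, 0.437500), gamma' = (0.000000, 0.500000); Gamma_xxx = 1.084795, Gamma_xxy = 0.474598, Gamma_xyy = 0.406798, Gamma_yxx = 0.064732, Gamma_yxy = 0.028320, Gamma_yyy = 0.024275
  tau = 0.500000: gamma = (0.375000, 0.500000), gamma' = (0.000000, 0.500000); Gamma_xxx = 1.048949, Gamma_xxy = 0.524474, Gamma_xyy = 0.393356, Gamma_yxx = 0.087412, Gamma_yxy = 0.043706, Gamma_yyy = 0.032780
  tau = 0.625000: gamma = (0.375000, 0.562500), gamma' = (0.000000, 0.500000); Gamma_xxx = 1.010504, Gamma_xxy = 0.568409, Gamma_xyy = 0.378939, Gamma_yxx = 0.106199, Gamma_yxy = 0.059737, Gamma_yyy = 0.039825
  tau = 0.750000: gamma = (0.375000, 0.625000), gamma' = (0.000000, 0.500000); Gamma_xxx = 0.970386, Gamma_xxy = 0.606491, Gamma_xyy = 0.363895, Gamma_yxx = 0.121192, Gamma_yxy = 0.075745, Gamma_yyy = 0.045447
  tau = 0.875000: gamma = (0.375000, 0.687500), gamma' = (0.000000, 0.500000); Gamma_xxx = 0.929410, Gamma_xxy = 0.638969, Gamma_xyy = 0.348529, Gamma_yxx = 0.132633, Gamma_yxy = 0.091185, Gamma_yyy = 0.049737
  tau = 1.000000: gamma = (0.375000, 0.750000), gamma' = (0.000000, 0.500000); Gamma_xxx = 0.888268, Gamma_xxy = 0.666201, Gamma_xyy = 0.333100, Gamma_yxx = 0.140858, Gamma_yxy = 0.105644, Gamma_yyy = 0.052822
step 0: V^x = 1.5000, V^y = -0.1250
step 1: k1 = (-0.191430, 0.004039), k2 = (-0.237290, -0.001715), k3 = (-0.236110, -0.001707), k4 = (-0.275537, -0.009434); V <- V + (h/6)(k1 + 2k2 + 2k3 + k4): V^x = 1.4411, V^y = -0.1255
step 2: k1 = (-0.275545, -0.009435), k2 = (-0.308028, -0.018381), k3 = (-0.306837, -0.018310), k4 = (-0.332207, -0.027684); V <- V + (h/6)(k1 + 2k2 + 2k3 + k4): V^x = 1.3645, V^y = -0.1301
step 3: k1 = (-0.332240, -0.027687), k2 = (-0.350694, -0.036856), k3 = (-0.349822, -0.036764), k4 = (-0.361921, -0.045200); V <- V + (h/6)(k1 + 2k2 + 2k3 + k4): V^x = 1.2772, V^y = -0.1393
step 4: k1 = (-0.361972, -0.045207), k2 = (-0.368343, -0.052565), k3 = (-0.367928, -0.052506), k4 = (-0.369423, -0.058582); V <- V + (h/6)(k1 + 2k2 + 2k3 + k4): V^x = 1.1854, V^y = -0.1524

Answer: V^x = 1.1854, V^y = -0.1524


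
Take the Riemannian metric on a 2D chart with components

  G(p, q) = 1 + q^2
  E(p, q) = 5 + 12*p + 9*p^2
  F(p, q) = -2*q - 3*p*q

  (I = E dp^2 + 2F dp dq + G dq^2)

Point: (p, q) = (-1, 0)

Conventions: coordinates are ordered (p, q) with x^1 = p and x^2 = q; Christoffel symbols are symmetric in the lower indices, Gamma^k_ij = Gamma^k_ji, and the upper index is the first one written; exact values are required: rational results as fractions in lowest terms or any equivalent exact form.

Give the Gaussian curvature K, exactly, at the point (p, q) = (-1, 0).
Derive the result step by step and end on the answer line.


E = 2, F = 0, G = 1, EG - F^2 = 2 at the point
E_p = -6, E_q = 0, F_p = 0, F_q = 1, G_p = 0, G_q = 0
E_qq = 0, F_pq = -3, G_pp = 0
Evaluate Brioschi's two determinant matrices M1, M2 and divide by (EG - F^2)^2.
M1 = [[-E_qq/2 + F_pq - G_pp/2, E_p/2, F_p - E_q/2], [F_q - G_p/2, E, F], [G_q/2, F, G]] = [[-3, -3, 0], [1, 2, 0], [0, 0, 1]]; det M1 = -3
M2 = [[0, E_q/2, G_p/2], [E_q/2, E, F], [G_p/2, F, G]] = [[0, 0, 0], [0, 2, 0], [0, 0, 1]]; det M2 = 0
det M1 - det M2 = -3; K = -3 / (2)^2 = -3/4

Answer: K = -3/4


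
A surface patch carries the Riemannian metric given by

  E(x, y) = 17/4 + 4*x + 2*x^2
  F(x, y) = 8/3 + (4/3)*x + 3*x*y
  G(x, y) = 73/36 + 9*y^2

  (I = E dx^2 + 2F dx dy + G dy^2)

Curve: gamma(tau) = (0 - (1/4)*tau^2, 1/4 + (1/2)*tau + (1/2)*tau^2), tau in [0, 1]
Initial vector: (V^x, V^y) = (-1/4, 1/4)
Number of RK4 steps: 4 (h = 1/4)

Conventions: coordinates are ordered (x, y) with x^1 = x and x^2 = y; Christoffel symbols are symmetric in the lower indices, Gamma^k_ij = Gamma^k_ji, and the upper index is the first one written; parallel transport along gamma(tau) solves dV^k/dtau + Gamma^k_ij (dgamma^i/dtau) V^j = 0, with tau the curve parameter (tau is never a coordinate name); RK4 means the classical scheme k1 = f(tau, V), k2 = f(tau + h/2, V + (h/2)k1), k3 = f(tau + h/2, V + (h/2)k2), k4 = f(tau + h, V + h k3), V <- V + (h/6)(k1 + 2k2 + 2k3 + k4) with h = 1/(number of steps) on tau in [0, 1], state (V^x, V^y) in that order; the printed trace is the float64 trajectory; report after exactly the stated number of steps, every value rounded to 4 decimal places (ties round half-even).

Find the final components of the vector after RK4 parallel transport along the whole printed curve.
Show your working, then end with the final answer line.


gamma'(tau) = (-(1/2)*tau, 1/2 + tau); f(tau, V)^k = -Gamma^k_ij(gamma(tau)) gamma'^i(tau) V^j; h = 1/4; intermediate values shown to 6 dp
curve data and Christoffel symbols at the stage parameters:
  tau = 0.000000: gamma = (0.000000, 0.250000), gamma' = (0.000000, 0.500000); Gamma_xxx = -0.096214, Gamma_xxy = 0.000000, Gamma_xyy = -1.539421, Gamma_yxx = 0.903341, Gamma_yxy = 0.000000, Gamma_yyy = 2.453452
  tau = 0.125000: gamma = (-0.003906, 0.320312), gamma' = (-0.062500, 0.625000); Gamma_xxx = -0.040160, Gamma_xxy = 0.000000, Gamma_xyy = -1.416550, Gamma_yxx = 0.813575, Gamma_yxy = 0.000000, Gamma_yyy = 2.252518
  tau = 0.250000: gamma = (-0.015625, 0.406250), gamma' = (-0.125000, 0.750000); Gamma_xxx = 0.027222, Gamma_xxy = 0.000000, Gamma_xyy = -1.250350, Gamma_yxx = 0.706087, Gamma_yxy = 0.000000, Gamma_yyy = 1.975634
  tau = 0.375000: gamma = (-0.035156, 0.507812), gamma' = (-0.187500, 0.875000); Gamma_xxx = 0.093877, Gamma_xxy = 0.000000, Gamma_xyy = -1.078948, Gamma_yxx = 0.601535, Gamma_yxy = 0.000000, Gamma_yyy = 1.687687
  tau = 0.500000: gamma = (-0.062500, 0.625000), gamma' = (-0.250000, 1.000000); Gamma_xxx = 0.153806, Gamma_xxy = 0.000000, Gamma_xyy = -0.924166, Gamma_yxx = 0.510341, Gamma_yxy = 0.000000, Gamma_yyy = 1.425862
  tau = 0.625000: gamma = (-0.097656, 0.757812), gamma' = (-0.312500, 1.125000); Gamma_xxx = 0.205704, Gamma_xxy = 0.000000, Gamma_xyy = -0.793370, Gamma_yxx = 0.435041, Gamma_yxy = 0.000000, Gamma_yyy = 1.202913
  tau = 0.750000: gamma = (-0.140625, 0.906250), gamma' = (-0.375000, 1.250000); Gamma_xxx = 0.250506, Gamma_xxy = 0.000000, Gamma_xyy = -0.686302, Gamma_yxx = 0.374421, Gamma_yxy = 0.000000, Gamma_yyy = 1.018678
  tau = 0.875000: gamma = (-0.191406, 1.070312), gamma' = (-0.437500, 1.375000); Gamma_xxx = 0.289861, Gamma_xxy = 0.000000, Gamma_xyy = -0.599863, Gamma_yxx = 0.326103, Gamma_yxy = 0.000000, Gamma_yyy = 0.868113
  tau = 1.000000: gamma = (-0.250000, 1.250000), gamma' = (-0.500000, 1.500000); Gamma_xxx = 0.325461, Gamma_xxy = 0.000000, Gamma_xyy = -0.530420, Gamma_yxx = 0.287692, Gamma_yxy = 0.000000, Gamma_yyy = 0.745194
step 0: V^x = -0.2500, V^y = 0.2500
step 1: k1 = (0.192428, -0.306682), k2 = (0.187963, -0.309476), k3 = (0.187655, -0.309012), k4 = (0.161304, -0.273888); V <- V + (h/6)(k1 + 2k2 + 2k3 + k4): V^x = -0.2040, V^y = 0.1743
step 2: k1 = (0.162729, -0.276220), k2 = (0.128695, -0.227070), k3 = (0.134420, -0.236622), k4 = (0.099833, -0.185870); V <- V + (h/6)(k1 + 2k2 + 2k3 + k4): V^x = -0.1711, V^y = 0.1164
step 3: k1 = (0.100970, -0.187762), k2 = (0.072734, -0.147269), k3 = (0.077024, -0.154599), k4 = (0.052415, -0.120289); V <- V + (h/6)(k1 + 2k2 + 2k3 + k4): V^x = -0.1522, V^y = 0.0784
step 4: k1 = (0.052943, -0.121182), k2 = (0.033692, -0.096254), k3 = (0.035957, -0.100317), k4 = (0.019102, -0.080186); V <- V + (h/6)(k1 + 2k2 + 2k3 + k4): V^x = -0.1434, V^y = 0.0536

Answer: V^x = -0.1434, V^y = 0.0536


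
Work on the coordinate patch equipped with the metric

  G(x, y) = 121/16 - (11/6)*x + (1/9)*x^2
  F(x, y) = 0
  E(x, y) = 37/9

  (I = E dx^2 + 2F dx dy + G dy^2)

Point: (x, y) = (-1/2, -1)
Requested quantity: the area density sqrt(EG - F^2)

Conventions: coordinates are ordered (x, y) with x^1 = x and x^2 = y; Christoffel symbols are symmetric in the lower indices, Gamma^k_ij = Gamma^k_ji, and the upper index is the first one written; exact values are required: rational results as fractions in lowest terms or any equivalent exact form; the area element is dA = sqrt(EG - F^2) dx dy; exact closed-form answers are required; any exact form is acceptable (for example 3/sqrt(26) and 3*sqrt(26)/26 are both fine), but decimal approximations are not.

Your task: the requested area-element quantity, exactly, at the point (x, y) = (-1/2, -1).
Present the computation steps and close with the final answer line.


E = 37/9, F = 0, G = 1225/144; EG - F^2 = 45325/1296

Answer: sqrt(EG - F^2) = 35*sqrt(37)/36


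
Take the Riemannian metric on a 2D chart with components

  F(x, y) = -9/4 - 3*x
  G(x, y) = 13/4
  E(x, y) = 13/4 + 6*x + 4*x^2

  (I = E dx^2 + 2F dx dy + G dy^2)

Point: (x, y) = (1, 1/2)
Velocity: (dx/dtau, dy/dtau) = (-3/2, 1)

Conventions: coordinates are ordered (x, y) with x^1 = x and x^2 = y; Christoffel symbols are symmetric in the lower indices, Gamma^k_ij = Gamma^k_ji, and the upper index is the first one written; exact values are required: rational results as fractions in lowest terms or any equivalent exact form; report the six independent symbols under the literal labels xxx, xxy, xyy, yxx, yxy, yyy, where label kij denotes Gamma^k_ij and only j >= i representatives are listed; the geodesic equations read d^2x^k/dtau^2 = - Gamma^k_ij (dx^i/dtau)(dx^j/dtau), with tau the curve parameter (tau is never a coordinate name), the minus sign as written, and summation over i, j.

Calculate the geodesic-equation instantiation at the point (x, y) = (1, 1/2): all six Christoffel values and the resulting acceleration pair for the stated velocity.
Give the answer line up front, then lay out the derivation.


Answer: Gamma_xxx = 14/31, Gamma_xxy = 0, Gamma_xyy = 0, Gamma_yxx = -6/31, Gamma_yxy = 0, Gamma_yyy = 0; accelerations (d^2x/dtau^2, d^2y/dtau^2) = (-63/62, 27/62)

E = 53/4, F = -21/4, G = 13/4 at the point
E_x = 14, E_y = 0, F_x = -3, F_y = 0, G_x = 0, G_y = 0
EG - F^2 = 31/2;  g^inv = (2/31) * [[13/4, 21/4], [21/4, 53/4]]
first-kind symbols [ij,l] = (1/2)(d_i g_jl + d_j g_il - d_l g_ij): [xx,x] = E_x/2 = 7, [xx,y] = F_x - E_y/2 = -3, [xy,x] = E_y/2 = 0, [xy,y] = G_x/2 = 0, [yy,x] = F_y - G_x/2 = 0, [yy,y] = G_y/2 = 0
Gamma^x_ij = (G*[ij,x] - F*[ij,y])/(EG - F^2), Gamma^y_ij = (E*[ij,y] - F*[ij,x])/(EG - F^2)
Gamma_xxx = 14/31, Gamma_xxy = 0, Gamma_xyy = 0, Gamma_yxx = -6/31, Gamma_yxy = 0, Gamma_yyy = 0
d^2x/dtau^2 = -(Gamma_xxx*(-3/2)^2 + 2*Gamma_xxy*(-3/2)*(1) + Gamma_xyy*(1)^2) = -63/62
d^2y/dtau^2 = -(Gamma_yxx*(-3/2)^2 + 2*Gamma_yxy*(-3/2)*(1) + Gamma_yyy*(1)^2) = 27/62


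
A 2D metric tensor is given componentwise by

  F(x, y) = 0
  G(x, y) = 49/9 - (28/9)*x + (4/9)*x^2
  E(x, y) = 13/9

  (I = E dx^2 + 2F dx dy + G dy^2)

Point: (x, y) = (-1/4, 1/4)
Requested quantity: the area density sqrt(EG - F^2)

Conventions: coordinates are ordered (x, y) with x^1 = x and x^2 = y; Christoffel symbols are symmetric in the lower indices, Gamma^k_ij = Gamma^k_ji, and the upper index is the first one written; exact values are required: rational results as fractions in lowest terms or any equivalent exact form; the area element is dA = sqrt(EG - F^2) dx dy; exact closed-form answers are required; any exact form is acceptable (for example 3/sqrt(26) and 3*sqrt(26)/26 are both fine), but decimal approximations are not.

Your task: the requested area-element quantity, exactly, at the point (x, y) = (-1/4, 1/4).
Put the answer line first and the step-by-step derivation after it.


Answer: sqrt(EG - F^2) = 5*sqrt(13)/6

E = 13/9, F = 0, G = 25/4; EG - F^2 = 325/36


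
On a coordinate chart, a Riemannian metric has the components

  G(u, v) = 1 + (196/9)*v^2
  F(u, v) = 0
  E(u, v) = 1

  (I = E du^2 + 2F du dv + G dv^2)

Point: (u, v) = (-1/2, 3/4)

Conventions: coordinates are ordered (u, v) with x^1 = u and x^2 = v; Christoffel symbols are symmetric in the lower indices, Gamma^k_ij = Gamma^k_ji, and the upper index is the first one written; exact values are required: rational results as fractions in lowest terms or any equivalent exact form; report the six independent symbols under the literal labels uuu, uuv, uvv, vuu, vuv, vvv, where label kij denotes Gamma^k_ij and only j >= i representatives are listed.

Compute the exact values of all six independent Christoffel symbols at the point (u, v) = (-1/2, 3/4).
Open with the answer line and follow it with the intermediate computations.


Answer: Gamma_uuu = 0, Gamma_uuv = 0, Gamma_uvv = 0, Gamma_vuu = 0, Gamma_vuv = 0, Gamma_vvv = 196/159

E = 1, F = 0, G = 53/4 at the point
E_u = 0, E_v = 0, F_u = 0, F_v = 0, G_u = 0, G_v = 98/3
EG - F^2 = 53/4;  g^inv = (4/53) * [[53/4, 0], [0, 1]]
first-kind symbols [ij,l] = (1/2)(d_i g_jl + d_j g_il - d_l g_ij): [uu,u] = E_u/2 = 0, [uu,v] = F_u - E_v/2 = 0, [uv,u] = E_v/2 = 0, [uv,v] = G_u/2 = 0, [vv,u] = F_v - G_u/2 = 0, [vv,v] = G_v/2 = 49/3
Gamma^u_ij = (G*[ij,u] - F*[ij,v])/(EG - F^2), Gamma^v_ij = (E*[ij,v] - F*[ij,u])/(EG - F^2)


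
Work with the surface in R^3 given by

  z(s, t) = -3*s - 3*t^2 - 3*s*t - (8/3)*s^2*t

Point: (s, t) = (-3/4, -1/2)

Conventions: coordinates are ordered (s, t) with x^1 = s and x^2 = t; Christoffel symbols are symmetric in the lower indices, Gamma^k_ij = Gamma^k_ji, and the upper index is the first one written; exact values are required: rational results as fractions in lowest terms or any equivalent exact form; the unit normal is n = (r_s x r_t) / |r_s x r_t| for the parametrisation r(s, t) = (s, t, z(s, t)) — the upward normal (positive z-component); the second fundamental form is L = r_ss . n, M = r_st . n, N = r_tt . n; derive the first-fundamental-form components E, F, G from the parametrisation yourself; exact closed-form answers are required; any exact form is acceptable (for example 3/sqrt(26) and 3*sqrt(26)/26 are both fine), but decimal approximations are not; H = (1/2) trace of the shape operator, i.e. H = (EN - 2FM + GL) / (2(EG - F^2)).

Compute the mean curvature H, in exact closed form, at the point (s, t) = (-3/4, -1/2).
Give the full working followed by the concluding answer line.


z_s = -7/2, z_t = 15/4, z_ss = 8/3, z_st = 1, z_tt = -6
E = 53/4, F = -105/8, G = 241/16; answer radicand W^2 = 437/16
unnormalised second-form numerators: l = 8/3, m = 1, n = -6; L = l/sqrt(437/16), and similarly M = m/sqrt(W^2), N = n/sqrt(W^2)
H = (E*n - 2*F*m + G*l) / (2*(EG - F^2)*sqrt(W^2)); E*n - 2*F*m + G*l = -157/12, EG - F^2 = 437/16, so H = (-314/1311)/sqrt(437/16)

Answer: H = -1256*sqrt(437)/572907


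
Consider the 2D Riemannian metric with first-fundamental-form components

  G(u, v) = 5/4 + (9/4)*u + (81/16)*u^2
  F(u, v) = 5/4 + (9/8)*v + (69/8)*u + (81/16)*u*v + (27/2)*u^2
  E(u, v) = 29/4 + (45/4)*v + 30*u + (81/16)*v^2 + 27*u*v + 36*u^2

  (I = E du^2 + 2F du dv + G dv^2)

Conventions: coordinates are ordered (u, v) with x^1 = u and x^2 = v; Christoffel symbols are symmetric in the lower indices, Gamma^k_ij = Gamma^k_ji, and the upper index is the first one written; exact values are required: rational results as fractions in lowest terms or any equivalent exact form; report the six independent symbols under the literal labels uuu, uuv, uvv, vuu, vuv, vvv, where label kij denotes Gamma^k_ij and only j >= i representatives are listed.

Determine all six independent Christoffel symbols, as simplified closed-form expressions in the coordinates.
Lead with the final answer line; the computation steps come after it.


Answer: Gamma_uuu = (192*u + 72*v + 80)/(219*u^2 + 144*u*v + 172*u + 27*v^2 + 60*v + 40), Gamma_uuv = (72*u + 27*v + 30)/(219*u^2 + 144*u*v + 172*u + 27*v^2 + 60*v + 40), Gamma_uvv = 0, Gamma_vuu = (72*u + 16)/(219*u^2 + 144*u*v + 172*u + 27*v^2 + 60*v + 40), Gamma_vuv = (27*u + 6)/(219*u^2 + 144*u*v + 172*u + 27*v^2 + 60*v + 40), Gamma_vvv = 0

E = 29/4 + (45/4)*v + 30*u + (81/16)*v^2 + 27*u*v + 36*u^2; F = 5/4 + (9/8)*v + (69/8)*u + (81/16)*u*v + (27/2)*u^2; G = 5/4 + (9/4)*u + (81/16)*u^2
Gamma^k_ij = (1/2) g^{kl} (d_i g_jl + d_j g_il - d_l g_ij), with g^inv = (1/(EG-F^2)) [[G, -F], [-F, E]]
first partials: E_u = 30 + 27*v + 72*u, E_v = 45/4 + (81/8)*v + 27*u, F_u = 69/8 + (81/16)*v + 27*u, F_v = 9/8 + (81/16)*u, G_u = 9/4 + (81/8)*u, G_v = 0
D = EG - F^2 = 15/2 + (45/4)*v + (129/4)*u + (81/16)*v^2 + 27*u*v + (657/16)*u^2
expanded: Gamma^u_uu = (G E_u - 2F F_u + F E_v)/(2D), Gamma^u_uv = (G E_v - F G_u)/(2D), Gamma^u_vv = (2G F_v - G G_u - F G_v)/(2D), Gamma^v_uu = (2E F_u - E E_v - F E_u)/(2D), Gamma^v_uv = (E G_u - F E_v)/(2D), Gamma^v_vv = (E G_v - 2F F_v + F G_u)/(2D); substitute and cancel common factors


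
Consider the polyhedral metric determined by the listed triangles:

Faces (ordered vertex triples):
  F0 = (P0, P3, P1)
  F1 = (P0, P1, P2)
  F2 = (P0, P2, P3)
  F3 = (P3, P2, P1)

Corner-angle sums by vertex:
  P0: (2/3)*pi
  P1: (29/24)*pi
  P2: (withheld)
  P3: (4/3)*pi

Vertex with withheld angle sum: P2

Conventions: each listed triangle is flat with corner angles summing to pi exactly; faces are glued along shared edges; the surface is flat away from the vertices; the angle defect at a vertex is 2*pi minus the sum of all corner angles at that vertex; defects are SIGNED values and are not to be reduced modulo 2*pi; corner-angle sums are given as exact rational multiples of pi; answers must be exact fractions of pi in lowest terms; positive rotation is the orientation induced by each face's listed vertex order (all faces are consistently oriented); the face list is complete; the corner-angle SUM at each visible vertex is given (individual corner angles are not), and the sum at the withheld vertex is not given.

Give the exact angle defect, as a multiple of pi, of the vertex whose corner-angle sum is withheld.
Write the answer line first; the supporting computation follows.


Answer: defect(P2) = (29/24)*pi

V = 4, E = 6, F = 4; chi = V - E + F = 2
Gauss-Bonnet: total defect = 2*pi*chi = 4*pi; visible defects sum to (67/24)*pi


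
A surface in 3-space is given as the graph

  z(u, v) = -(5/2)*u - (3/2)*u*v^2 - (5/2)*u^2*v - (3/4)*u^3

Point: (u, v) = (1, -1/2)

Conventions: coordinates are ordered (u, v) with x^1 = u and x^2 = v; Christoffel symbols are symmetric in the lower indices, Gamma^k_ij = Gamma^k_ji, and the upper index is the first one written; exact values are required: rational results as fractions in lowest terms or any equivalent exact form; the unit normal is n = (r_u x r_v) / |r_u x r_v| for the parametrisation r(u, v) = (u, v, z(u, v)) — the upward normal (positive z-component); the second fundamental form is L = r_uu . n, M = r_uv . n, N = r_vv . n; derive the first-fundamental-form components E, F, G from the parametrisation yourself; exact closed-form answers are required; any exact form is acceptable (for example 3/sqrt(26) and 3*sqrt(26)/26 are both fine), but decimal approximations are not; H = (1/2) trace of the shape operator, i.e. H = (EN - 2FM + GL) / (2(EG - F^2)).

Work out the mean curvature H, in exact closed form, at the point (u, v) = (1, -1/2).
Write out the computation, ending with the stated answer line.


z_u = -21/8, z_v = -1, z_uu = -2, z_uv = -7/2, z_vv = -3
E = 505/64, F = 21/8, G = 2; answer radicand W^2 = 569/64
unnormalised second-form numerators: l = -2, m = -7/2, n = -3; L = l/sqrt(569/64), and similarly M = m/sqrt(W^2), N = n/sqrt(W^2)
H = (E*n - 2*F*m + G*l) / (2*(EG - F^2)*sqrt(W^2)); E*n - 2*F*m + G*l = -595/64, EG - F^2 = 569/64, so H = (-595/1138)/sqrt(569/64)

Answer: H = -2380*sqrt(569)/323761


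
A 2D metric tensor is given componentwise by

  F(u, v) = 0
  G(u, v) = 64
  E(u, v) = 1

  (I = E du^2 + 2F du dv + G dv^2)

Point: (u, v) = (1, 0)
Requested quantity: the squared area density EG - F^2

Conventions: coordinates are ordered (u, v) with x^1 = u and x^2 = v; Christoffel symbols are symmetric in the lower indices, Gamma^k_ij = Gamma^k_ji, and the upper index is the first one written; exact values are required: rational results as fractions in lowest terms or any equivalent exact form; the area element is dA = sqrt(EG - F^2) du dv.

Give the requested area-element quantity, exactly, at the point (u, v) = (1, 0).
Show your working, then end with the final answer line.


E = 1, F = 0, G = 64; EG - F^2 = 64

Answer: EG - F^2 = 64


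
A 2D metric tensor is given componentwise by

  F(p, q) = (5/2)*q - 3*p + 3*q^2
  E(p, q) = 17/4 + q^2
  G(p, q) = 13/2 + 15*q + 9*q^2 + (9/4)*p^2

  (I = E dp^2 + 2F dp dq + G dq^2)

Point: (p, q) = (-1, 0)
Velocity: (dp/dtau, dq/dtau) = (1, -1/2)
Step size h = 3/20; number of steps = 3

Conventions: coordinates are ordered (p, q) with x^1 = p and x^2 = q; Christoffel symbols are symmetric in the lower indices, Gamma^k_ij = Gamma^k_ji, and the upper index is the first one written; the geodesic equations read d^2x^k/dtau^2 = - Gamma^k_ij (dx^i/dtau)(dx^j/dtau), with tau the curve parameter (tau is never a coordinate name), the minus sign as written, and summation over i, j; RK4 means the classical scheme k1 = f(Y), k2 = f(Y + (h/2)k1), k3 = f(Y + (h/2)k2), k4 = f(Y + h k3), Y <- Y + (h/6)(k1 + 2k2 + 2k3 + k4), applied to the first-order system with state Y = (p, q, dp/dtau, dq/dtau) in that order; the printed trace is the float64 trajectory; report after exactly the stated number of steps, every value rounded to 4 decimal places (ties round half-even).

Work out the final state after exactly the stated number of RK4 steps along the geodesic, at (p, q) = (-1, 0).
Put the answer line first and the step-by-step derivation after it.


Answer: p = -0.5731, q = -0.2301, dp/dtau = 0.9018, dq/dtau = -0.5235

f(Y) = (dp/dtau, dq/dtau, -Gamma^p_ij Y'^i Y'^j, -Gamma^q_ij Y'^i Y'^j) with the Gammas evaluated at the stage position; h = 0.150000; intermediate values shown to 6 dp
step 0: p = -1.0000, q = 0.0000, dp/dtau = 1.0000, dq/dtau = -0.5000
step 1:
  k1: at (p, q) = (-1.000000, 0.000000), (dp/dtau, dq/dtau) = (1.000000, -0.500000); Gamma_ppp = 0.319290, Gamma_ppq = 0.239468, Gamma_pqq = 0.676275, Gamma_qpp = -0.452328, Gamma_qpq = -0.339246, Gamma_qqq = 0.625277; k1 = (1.000000, -0.500000, -0.248891, -0.043237)
  k2: at (p, q) = (-0.925000, -0.037500), (dp/dtau, dq/dtau) = (0.981333, -0.503243); Gamma_ppp = 0.302850, Gamma_ppq = 0.201520, Gamma_pqq = 0.573753, Gamma_qpp = -0.479447, Gamma_qpq = -0.332993, Gamma_qqq = 0.713839; k2 = (0.981333, -0.503243, -0.237914, -0.047964)
  k3: at (p, q) = (-0.926400, -0.037743), (dp/dtau, dq/dtau) = (0.982156, -0.503597); Gamma_ppp = 0.303346, Gamma_ppq = 0.202128, Gamma_pqq = 0.574086, Gamma_qpp = -0.479583, Gamma_qpq = -0.333595, Gamma_qqq = 0.712969; k3 = (0.982156, -0.503597, -0.238262, -0.048195)
  k4: at (p, q) = (-0.852677, -0.075540), (dp/dtau, dq/dtau) = (0.964261, -0.507229); Gamma_ppp = 0.286881, Gamma_ppq = 0.166296, Gamma_pqq = 0.480836, Gamma_qpp = -0.511621, Gamma_qpq = -0.328226, Gamma_qqq = 0.804170; k4 = (0.964261, -0.507229, -0.227780, -0.052266)
  Y <- Y + (h/6)(k1 + 2k2 + 2k3 + k4): p = -0.8527, q = -0.0755, dp/dtau = 0.9643, dq/dtau = -0.5072
step 2:
  k1: at (p, q) = (-0.852719, -0.075523), (dp/dtau, dq/dtau) = (0.964274, -0.507196); Gamma_ppp = 0.286891, Gamma_ppq = 0.166316, Gamma_pqq = 0.480879, Gamma_qpp = -0.511605, Gamma_qpq = -0.328232, Gamma_qqq = 0.804121; k1 = (0.964274, -0.507196, -0.227782, -0.052216)
  k2: at (p, q) = (-0.780398, -0.113562), (dp/dtau, dq/dtau) = (0.947191, -0.511112); Gamma_ppp = 0.270202, Gamma_ppq = 0.132504, Gamma_pqq = 0.396637, Gamma_qpp = -0.549548, Gamma_qpq = -0.323674, Gamma_qqq = 0.898720; k2 = (0.947191, -0.511112, -0.217737, -0.055133)
  k3: at (p, q) = (-0.781680, -0.113856), (dp/dtau, dq/dtau) = (0.947944, -0.511331); Gamma_ppp = 0.270728, Gamma_ppq = 0.133010, Gamma_pqq = 0.396539, Gamma_qpp = -0.549759, Gamma_qpq = -0.324336, Gamma_qqq = 0.898023; k3 = (0.947944, -0.511331, -0.218010, -0.055204)
  k4: at (p, q) = (-0.710527, -0.152222), (dp/dtau, dq/dtau) = (0.931573, -0.515476); Gamma_ppp = 0.253530, Gamma_ppq = 0.100930, Gamma_pqq = 0.320511, Gamma_qpp = -0.595085, Gamma_qpq = -0.320517, Gamma_qqq = 0.997370; k4 = (0.931573, -0.515476, -0.208251, -0.056412)
  Y <- Y + (h/6)(k1 + 2k2 + 2k3 + k4): p = -0.7106, q = -0.1522, dp/dtau = 0.9316, dq/dtau = -0.5154
step 3:
  k1: at (p, q) = (-0.710566, -0.152212), (dp/dtau, dq/dtau) = (0.931586, -0.515428); Gamma_ppp = 0.253542, Gamma_ppq = 0.100947, Gamma_pqq = 0.320534, Gamma_qpp = -0.595070, Gamma_qpq = -0.320526, Gamma_qqq = 0.997326; k1 = (0.931586, -0.515428, -0.208250, -0.056334)
  k2: at (p, q) = (-0.640697, -0.190869), (dp/dtau, dq/dtau) = (0.915967, -0.519653); Gamma_ppp = 0.235510, Gamma_ppq = 0.070526, Gamma_pqq = 0.252617, Gamma_qpp = -0.649523, Gamma_qpq = -0.317315, Gamma_qqq = 1.102508; k2 = (0.915967, -0.519653, -0.198669, -0.054848)
  k3: at (p, q) = (-0.641869, -0.191186), (dp/dtau, dq/dtau) = (0.916686, -0.519542); Gamma_ppp = 0.236081, Gamma_ppq = 0.070946, Gamma_pqq = 0.252184, Gamma_qpp = -0.649826, Gamma_qpq = -0.318051, Gamma_qqq = 1.101967; k3 = (0.916686, -0.519542, -0.198875, -0.054337)
  k4: at (p, q) = (-0.573063, -0.230143), (dp/dtau, dq/dtau) = (0.901755, -0.523579); Gamma_ppp = 0.216740, Gamma_ppq = 0.041958, Gamma_pqq = 0.192002, Gamma_qpp = -0.715901, Gamma_qpq = -0.315250, Gamma_qqq = 1.214647; k4 = (0.901755, -0.523579, -0.189260, -0.048516)
  Y <- Y + (h/6)(k1 + 2k2 + 2k3 + k4): p = -0.5731, q = -0.2301, dp/dtau = 0.9018, dq/dtau = -0.5235
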